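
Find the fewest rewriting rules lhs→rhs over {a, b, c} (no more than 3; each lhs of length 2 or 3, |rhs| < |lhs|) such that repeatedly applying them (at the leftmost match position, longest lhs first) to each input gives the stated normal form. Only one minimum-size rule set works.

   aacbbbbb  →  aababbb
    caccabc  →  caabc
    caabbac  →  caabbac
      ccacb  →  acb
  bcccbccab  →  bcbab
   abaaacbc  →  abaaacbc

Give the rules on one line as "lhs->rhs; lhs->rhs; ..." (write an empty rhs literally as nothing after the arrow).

  | aacbbbbb => aababbb
  | caccabc => caabc
  | caabbac
  | ccacb => acb

cbb->ba; cc->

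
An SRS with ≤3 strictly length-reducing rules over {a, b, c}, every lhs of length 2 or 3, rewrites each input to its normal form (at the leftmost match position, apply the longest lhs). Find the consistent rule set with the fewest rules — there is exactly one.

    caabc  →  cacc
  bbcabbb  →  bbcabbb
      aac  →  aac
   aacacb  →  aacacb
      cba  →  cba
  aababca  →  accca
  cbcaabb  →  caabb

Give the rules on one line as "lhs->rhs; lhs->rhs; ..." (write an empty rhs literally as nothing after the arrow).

abc->cc; cbc->c

  | caabc => cacc
  | bbcabbb
  | aac
  | aacacb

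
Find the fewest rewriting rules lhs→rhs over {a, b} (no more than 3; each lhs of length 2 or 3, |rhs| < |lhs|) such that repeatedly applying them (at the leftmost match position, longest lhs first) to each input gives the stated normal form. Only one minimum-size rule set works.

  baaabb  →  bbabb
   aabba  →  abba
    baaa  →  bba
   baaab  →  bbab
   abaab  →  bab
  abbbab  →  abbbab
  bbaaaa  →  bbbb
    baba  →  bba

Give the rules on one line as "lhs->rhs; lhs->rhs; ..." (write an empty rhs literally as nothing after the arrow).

  | baaabb => bbabb
  | aabba => abba
  | baaa => bba
  | baaab => bbab

aa->b; aab->ab; aba->ba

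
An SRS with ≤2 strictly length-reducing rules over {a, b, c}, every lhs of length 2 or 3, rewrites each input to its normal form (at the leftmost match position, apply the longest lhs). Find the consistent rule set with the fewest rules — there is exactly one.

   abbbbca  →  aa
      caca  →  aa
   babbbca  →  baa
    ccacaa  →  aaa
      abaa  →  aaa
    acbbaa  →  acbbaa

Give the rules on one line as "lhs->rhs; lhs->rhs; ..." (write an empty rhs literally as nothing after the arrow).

ab->a; ca->a

  | abbbbca => abbbca => abbca => abca => aca => aa
  | caca => aca => aa
  | babbbca => babbca => babca => baca => baa
  | ccacaa => cacaa => acaa => aaa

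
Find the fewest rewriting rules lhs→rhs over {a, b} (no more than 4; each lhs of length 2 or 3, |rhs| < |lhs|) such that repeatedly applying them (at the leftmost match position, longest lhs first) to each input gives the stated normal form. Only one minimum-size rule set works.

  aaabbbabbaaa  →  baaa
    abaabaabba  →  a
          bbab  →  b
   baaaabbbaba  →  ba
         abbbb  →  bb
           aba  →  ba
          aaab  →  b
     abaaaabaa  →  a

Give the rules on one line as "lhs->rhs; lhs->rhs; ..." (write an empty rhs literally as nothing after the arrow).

ab->b; abb->; bba->

  | aaabbbabbaaa => aababbaaa => ababbaaa => babbaaa => baaa
  | abaabaabba => baabaabba => babaabba => bbaabba => abba => a
  | bbab => b
  | baaaabbbaba => baaababa => baababa => bababa => bbaba => ba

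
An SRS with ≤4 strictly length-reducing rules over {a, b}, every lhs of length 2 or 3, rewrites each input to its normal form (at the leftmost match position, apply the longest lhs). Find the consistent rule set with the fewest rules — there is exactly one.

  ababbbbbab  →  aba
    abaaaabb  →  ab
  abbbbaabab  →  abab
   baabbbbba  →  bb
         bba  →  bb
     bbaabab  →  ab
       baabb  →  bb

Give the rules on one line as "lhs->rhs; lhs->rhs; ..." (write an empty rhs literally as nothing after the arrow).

  | ababbbbbab => ababbab => ababbb => aba
  | abaaaabb => abaab => ab
  | abbbbaabab => abaabab => abab
  | baabbbbba => bbbbba => bba => bb

aab->; bba->bb; bbb->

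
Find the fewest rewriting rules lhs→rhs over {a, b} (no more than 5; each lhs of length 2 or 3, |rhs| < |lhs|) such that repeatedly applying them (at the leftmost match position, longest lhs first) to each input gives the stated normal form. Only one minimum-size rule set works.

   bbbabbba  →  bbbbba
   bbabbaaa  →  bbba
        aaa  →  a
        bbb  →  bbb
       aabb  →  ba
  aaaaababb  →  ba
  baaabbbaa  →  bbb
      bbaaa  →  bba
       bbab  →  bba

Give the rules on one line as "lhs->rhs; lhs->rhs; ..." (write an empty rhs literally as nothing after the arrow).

  | bbbabbba => bbbbba
  | bbabbaaa => bbbaaa => bbba
  | aaa => a
  | bbb

aa->; aab->ba; ab->a; abb->b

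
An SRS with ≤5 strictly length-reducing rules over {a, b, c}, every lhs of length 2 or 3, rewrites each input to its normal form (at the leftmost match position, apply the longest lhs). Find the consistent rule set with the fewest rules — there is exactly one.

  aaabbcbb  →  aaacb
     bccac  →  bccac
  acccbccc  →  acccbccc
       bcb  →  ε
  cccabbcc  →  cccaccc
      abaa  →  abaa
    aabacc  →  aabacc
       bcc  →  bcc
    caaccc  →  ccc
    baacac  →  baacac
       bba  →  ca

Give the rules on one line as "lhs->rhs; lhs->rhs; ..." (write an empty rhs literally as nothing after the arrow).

  | aaabbcbb => aaaccbb => aaacb
  | bccac
  | acccbccc
  | bcb => ε

bb->c; bcb->; caa->; cbb->b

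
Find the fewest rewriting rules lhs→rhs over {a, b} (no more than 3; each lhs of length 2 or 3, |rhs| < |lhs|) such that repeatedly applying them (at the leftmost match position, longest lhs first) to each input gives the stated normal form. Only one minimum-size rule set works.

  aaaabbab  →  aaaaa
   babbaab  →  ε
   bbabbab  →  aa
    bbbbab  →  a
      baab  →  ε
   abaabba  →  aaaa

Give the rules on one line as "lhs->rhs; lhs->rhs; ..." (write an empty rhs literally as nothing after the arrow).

  | aaaabbab => aaaabab => aaaaab => aaaaa
  | babbaab => bbbaab => baab => bab => bb => ε
  | bbabbab => abbab => abab => aab => aa
  | bbbbab => bbab => ab => a

ab->a; ba->b; bb->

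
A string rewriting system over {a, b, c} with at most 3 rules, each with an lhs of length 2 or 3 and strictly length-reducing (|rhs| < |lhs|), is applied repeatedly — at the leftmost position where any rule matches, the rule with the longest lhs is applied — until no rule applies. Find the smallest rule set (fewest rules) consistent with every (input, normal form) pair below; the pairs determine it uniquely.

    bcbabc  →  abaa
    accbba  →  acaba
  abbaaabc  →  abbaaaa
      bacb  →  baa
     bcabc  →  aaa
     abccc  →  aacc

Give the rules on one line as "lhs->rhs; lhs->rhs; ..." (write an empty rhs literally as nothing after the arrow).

  | bcbabc => ababc => abaa
  | accbba => acaba
  | abbaaabc => abbaaaa
  | bacb => baa

bc->a; cb->a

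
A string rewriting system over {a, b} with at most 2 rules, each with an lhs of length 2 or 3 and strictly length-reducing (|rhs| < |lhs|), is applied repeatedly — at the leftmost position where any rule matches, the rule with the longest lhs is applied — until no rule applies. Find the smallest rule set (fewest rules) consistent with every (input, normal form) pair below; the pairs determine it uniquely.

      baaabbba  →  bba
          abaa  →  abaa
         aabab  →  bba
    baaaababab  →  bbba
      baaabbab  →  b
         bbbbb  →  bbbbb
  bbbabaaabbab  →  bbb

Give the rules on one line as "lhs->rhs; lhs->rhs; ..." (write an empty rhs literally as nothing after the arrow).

  | baaabbba => bababba => babba => bba
  | abaa
  | aabab => baab => bba
  | baaaababab => baabaabab => bbaaabab => bbabaab => bbaab => bbba

aab->ba; bab->b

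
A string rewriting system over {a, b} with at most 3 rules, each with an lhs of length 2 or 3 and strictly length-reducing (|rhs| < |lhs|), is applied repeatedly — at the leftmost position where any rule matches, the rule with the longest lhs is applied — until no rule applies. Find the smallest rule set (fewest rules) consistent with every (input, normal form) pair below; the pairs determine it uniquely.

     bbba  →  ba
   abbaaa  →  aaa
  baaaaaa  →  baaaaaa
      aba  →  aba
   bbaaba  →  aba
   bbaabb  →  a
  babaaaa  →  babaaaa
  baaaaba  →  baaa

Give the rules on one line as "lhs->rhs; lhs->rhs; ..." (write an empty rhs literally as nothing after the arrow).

  | bbba => ba
  | abbaaa => aaa
  | baaaaaa
  | aba

aab->; bb->; bba->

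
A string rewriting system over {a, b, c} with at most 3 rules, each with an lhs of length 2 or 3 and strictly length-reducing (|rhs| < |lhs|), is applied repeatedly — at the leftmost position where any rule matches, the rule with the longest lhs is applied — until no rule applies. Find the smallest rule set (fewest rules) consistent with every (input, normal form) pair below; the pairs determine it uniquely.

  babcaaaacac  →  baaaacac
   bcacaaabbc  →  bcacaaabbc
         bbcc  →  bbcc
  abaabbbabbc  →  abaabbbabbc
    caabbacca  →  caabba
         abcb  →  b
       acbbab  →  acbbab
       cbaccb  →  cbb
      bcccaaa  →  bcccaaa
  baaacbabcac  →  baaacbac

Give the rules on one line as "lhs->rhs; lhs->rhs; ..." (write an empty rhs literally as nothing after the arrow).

abc->; acc->

  | babcaaaacac => baaaacac
  | bcacaaabbc
  | bbcc
  | abaabbbabbc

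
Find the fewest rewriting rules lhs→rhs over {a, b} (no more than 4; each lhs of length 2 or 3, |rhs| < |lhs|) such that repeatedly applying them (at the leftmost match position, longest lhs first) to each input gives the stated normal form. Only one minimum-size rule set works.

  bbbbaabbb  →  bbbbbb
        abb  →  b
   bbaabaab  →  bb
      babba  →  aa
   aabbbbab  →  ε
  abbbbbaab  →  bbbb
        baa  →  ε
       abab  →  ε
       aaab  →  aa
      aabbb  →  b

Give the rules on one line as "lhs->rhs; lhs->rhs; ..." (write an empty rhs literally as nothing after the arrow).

ab->; baa->; bab->aa

  | bbbbaabbb => bbbbbb
  | abb => b
  | bbaabaab => bbaab => bb
  | babba => aaba => aa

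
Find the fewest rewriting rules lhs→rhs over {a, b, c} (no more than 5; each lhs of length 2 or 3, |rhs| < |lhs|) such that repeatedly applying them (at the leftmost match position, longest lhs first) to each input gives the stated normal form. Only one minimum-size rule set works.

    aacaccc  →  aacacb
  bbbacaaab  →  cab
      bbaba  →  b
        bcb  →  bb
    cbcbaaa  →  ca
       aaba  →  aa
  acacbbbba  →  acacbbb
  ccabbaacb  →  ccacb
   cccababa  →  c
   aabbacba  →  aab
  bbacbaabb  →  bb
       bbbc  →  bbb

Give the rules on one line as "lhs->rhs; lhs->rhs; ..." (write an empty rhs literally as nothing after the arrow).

  | aacaccc => aacacb
  | bbbacaaab => bbcaaab => bcaab => cab
  | bbaba => bba => b
  | bcb => bb

ba->; bc->b; bca->c; ccc->cb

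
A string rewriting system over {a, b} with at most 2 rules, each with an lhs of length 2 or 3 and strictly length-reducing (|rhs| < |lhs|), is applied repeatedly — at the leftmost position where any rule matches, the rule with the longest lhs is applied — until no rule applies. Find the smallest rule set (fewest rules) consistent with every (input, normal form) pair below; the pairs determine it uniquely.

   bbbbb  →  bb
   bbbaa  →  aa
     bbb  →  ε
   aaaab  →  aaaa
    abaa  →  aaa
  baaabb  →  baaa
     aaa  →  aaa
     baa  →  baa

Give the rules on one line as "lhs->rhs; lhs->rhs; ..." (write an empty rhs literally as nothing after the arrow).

ab->a; bbb->

  | bbbbb => bb
  | bbbaa => aa
  | bbb => ε
  | aaaab => aaaa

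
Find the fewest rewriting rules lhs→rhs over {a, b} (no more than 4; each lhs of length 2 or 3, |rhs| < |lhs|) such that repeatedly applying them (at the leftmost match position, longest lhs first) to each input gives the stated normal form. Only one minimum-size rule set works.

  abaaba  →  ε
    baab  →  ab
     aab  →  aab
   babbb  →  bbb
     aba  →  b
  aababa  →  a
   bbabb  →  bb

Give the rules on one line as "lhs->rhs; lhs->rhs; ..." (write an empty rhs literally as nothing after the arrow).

aba->b; ba->; bba->

  | abaaba => baba => ba => ε
  | baab => ab
  | aab
  | babbb => bbb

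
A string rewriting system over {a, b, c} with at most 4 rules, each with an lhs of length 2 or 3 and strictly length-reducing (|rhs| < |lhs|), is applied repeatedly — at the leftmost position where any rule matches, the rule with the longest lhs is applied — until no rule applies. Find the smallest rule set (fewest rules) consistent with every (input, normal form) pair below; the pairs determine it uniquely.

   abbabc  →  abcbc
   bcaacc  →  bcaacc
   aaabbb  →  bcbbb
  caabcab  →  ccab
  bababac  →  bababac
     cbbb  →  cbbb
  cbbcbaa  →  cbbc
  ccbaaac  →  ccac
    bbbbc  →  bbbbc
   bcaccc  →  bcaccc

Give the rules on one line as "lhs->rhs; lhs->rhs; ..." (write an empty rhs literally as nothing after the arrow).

aaa->bc; aab->; baa->; bba->bc

  | abbabc => abcbc
  | bcaacc
  | aaabbb => bcbbb
  | caabcab => ccab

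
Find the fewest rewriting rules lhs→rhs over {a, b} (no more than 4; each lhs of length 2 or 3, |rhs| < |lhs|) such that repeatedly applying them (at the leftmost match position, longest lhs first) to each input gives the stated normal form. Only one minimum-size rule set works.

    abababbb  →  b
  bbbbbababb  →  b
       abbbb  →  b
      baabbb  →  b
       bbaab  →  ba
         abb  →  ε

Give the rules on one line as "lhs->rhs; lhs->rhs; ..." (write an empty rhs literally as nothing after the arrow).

ab->; abb->; bb->b

  | abababbb => ababbb => abbb => b
  | bbbbbababb => bbbbababb => bbbababb => bbababb => bababb => babb => b
  | abbbb => bb => b
  | baabbb => bab => b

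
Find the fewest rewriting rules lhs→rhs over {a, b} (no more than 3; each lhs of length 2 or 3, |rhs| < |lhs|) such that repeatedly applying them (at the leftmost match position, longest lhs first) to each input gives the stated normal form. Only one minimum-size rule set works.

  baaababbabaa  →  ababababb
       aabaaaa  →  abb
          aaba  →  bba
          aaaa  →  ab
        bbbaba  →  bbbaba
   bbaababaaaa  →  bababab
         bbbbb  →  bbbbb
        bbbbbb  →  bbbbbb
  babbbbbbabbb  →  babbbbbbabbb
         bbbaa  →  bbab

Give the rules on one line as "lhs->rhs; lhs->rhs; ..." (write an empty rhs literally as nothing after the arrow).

  | baaababbabaa => abababbabaa => abababbaab => ababababb
  | aabaaaa => bbaaaa => babaa => baab => abb
  | aaba => bba
  | aaaa => baa => ab

aa->b; baa->ab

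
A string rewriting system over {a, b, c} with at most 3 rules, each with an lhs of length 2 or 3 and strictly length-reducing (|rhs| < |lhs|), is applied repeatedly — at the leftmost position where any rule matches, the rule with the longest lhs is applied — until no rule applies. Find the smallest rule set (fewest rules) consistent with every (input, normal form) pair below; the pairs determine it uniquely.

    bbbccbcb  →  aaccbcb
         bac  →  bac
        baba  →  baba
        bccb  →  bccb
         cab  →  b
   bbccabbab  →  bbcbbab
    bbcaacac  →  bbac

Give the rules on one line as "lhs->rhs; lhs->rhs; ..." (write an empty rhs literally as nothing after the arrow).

  | bbbccbcb => aaccbcb
  | bac
  | baba
  | bccb

bbb->aa; ca->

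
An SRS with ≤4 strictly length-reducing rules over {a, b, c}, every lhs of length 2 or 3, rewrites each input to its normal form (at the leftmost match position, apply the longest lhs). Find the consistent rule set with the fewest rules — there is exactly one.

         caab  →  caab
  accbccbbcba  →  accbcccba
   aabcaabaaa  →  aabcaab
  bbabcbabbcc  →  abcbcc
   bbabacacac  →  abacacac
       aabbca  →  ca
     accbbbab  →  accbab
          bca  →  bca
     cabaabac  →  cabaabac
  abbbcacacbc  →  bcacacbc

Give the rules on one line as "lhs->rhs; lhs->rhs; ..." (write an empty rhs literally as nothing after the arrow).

aaa->; abb->bb; bb->

  | caab
  | accbccbbcba => accbcccba
  | aabcaabaaa => aabcaab
  | bbabcbabbcc => abcbabbcc => abcbbbcc => abcbcc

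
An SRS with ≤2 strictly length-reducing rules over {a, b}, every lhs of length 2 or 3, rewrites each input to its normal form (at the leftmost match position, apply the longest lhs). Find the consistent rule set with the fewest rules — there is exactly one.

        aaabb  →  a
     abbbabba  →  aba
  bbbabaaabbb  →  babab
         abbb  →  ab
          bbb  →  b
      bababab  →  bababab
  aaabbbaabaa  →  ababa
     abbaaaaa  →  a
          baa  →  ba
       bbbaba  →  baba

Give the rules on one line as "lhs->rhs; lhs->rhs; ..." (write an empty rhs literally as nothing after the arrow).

  | aaabb => aabb => abb => a
  | abbbabba => ababba => abaa => aba
  | bbbabaaabbb => babaaabbb => babaabbb => bababbb => babab
  | abbb => ab

aa->a; bb->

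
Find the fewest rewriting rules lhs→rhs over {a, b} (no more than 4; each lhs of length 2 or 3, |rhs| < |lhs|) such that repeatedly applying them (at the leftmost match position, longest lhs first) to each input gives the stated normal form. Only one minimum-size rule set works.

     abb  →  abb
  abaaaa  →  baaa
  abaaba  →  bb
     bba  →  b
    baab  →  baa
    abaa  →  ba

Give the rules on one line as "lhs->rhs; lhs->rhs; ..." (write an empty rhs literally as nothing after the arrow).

aab->aa; aba->b; bba->b

  | abb
  | abaaaa => baaa
  | abaaba => baba => bb
  | bba => b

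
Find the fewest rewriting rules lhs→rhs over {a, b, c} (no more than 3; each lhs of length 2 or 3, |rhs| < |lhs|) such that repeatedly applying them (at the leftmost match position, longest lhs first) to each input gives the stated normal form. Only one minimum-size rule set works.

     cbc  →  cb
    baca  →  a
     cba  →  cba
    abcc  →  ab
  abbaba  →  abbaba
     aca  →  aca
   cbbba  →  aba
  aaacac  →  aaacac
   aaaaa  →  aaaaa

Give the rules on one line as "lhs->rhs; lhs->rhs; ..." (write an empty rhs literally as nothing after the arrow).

  | cbc => cb
  | baca => a
  | cba
  | abcc => abc => ab

bac->; bc->b; cbb->a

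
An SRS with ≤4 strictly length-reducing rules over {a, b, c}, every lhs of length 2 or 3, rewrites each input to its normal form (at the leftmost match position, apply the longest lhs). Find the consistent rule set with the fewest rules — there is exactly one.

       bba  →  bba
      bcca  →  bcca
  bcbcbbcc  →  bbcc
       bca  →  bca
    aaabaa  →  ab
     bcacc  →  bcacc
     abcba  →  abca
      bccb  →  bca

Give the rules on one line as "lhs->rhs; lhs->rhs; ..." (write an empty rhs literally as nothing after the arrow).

aa->; cb->a; cba->ca

  | bba
  | bcca
  | bcbcbbcc => bacbbcc => baabcc => bbcc
  | bca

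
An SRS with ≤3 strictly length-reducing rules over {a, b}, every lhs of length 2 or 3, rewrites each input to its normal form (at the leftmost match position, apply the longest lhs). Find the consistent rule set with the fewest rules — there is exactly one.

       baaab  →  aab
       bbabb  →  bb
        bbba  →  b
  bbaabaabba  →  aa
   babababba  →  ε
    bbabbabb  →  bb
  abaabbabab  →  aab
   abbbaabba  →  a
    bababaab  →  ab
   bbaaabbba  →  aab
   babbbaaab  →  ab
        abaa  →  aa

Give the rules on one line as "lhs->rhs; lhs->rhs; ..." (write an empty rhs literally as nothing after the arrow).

ba->; bba->

  | baaab => aab
  | bbabb => bb
  | bbba => b
  | bbaabaabba => abaabba => aabba => aa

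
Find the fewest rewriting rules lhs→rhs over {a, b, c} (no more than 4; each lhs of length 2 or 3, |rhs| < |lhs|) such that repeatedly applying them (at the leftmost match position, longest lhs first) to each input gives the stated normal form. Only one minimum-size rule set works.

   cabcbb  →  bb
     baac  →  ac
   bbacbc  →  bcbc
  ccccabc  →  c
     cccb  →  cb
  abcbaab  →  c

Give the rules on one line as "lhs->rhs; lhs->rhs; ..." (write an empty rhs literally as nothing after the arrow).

ab->; ba->; cc->

  | cabcbb => ccbb => bb
  | baac => ac
  | bbacbc => bcbc
  | ccccabc => ccabc => abc => c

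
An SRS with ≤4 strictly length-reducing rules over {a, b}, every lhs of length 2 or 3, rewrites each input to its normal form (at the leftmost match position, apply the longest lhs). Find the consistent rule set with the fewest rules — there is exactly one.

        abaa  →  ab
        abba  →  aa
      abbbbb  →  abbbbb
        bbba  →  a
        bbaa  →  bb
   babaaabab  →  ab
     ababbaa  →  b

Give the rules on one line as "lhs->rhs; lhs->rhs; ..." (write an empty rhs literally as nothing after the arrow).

aab->; ba->a; baa->b

  | abaa => ab
  | abba => aba => aa
  | abbbbb
  | bbba => bba => ba => a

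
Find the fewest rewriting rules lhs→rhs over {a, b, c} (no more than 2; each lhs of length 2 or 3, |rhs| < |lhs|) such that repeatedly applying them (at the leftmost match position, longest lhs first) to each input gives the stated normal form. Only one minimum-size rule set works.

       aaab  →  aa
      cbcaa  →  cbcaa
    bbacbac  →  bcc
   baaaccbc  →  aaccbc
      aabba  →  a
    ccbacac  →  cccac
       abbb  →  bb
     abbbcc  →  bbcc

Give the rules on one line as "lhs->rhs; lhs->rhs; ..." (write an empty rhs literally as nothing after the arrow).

  | aaab => aa
  | cbcaa
  | bbacbac => bcbac => bcc
  | baaaccbc => aaccbc

ab->; ba->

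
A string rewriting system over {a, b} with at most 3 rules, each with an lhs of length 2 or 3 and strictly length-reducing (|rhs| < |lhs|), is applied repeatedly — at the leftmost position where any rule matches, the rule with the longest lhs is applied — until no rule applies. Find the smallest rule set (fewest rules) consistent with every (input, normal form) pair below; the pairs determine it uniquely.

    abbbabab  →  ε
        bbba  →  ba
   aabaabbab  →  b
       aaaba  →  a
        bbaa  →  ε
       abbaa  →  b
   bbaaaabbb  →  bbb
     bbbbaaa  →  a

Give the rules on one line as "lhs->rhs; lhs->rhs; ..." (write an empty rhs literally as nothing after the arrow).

aa->; ab->; bba->a

  | abbbabab => bbabab => abab => ab => ε
  | bbba => ba
  | aabaabbab => baabbab => bbbab => bab => b
  | aaaba => aba => a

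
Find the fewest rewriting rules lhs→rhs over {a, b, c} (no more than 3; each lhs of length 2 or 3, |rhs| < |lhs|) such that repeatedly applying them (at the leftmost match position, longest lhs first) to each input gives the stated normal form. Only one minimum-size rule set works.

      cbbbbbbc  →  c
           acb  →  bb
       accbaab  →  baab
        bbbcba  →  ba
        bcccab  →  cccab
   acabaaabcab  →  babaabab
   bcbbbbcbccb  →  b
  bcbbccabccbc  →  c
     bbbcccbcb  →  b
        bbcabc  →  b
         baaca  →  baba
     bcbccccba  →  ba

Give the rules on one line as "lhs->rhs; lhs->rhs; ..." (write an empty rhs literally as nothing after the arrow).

  | cbbbbbbc => bbbbbbc => bbbbbc => bbbbc => bbbc => bbc => bc => c
  | acb => bb
  | accbaab => bcbaab => cbaab => baab
  | bbbcba => bbcba => bcba => cba => ba

ac->b; bc->c; cb->b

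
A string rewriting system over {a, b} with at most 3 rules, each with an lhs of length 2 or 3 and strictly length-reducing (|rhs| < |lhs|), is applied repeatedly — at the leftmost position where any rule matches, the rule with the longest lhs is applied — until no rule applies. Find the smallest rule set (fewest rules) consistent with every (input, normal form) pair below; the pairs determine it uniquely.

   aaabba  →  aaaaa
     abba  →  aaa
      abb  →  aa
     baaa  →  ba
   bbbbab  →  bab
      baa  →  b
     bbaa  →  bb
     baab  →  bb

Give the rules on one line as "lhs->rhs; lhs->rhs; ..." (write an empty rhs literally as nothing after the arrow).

  | aaabba => aaaaa
  | abba => aaa
  | abb => aa
  | baaa => ba

abb->aa; baa->b; bbb->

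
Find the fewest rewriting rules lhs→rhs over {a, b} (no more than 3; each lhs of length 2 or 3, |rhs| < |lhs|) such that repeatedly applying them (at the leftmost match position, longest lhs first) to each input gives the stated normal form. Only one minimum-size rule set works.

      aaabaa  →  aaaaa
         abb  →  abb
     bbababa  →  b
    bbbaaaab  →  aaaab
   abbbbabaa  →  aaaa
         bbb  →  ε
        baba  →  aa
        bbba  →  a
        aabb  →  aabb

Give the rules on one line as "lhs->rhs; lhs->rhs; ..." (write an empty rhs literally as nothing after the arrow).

ba->a; bba->b; bbb->

  | aaabaa => aaaaa
  | abb
  | bbababa => bbaba => bba => b
  | bbbaaaab => aaaab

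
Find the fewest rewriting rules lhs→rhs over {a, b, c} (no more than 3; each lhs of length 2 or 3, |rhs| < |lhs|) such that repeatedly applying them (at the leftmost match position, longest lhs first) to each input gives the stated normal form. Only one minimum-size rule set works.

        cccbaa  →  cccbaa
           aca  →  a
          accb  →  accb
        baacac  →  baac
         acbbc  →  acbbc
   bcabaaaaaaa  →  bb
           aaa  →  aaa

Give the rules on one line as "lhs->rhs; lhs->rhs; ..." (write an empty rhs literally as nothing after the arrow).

  | cccbaa
  | aca => a
  | accb
  | baacac => baac

bba->bb; ca->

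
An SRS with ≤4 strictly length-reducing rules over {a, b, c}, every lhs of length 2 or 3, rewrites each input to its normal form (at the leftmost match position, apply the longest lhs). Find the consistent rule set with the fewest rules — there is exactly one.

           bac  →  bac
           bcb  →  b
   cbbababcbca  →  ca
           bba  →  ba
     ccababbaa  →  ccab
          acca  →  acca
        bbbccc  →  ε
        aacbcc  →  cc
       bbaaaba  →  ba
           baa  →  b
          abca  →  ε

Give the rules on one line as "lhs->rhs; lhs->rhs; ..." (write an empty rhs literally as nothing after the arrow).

aa->; bab->b; bba->ba; bc->

  | bac
  | bcb => b
  | cbbababcbca => cbababcbca => cbabcbca => cbcbca => cbca => ca
  | bba => ba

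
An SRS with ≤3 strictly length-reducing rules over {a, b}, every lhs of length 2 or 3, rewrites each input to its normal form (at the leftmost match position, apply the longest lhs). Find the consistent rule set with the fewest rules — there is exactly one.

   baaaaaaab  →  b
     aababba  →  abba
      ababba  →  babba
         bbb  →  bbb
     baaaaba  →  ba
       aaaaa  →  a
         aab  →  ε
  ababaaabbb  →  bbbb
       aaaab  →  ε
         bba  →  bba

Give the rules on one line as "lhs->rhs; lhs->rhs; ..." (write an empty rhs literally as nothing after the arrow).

aa->a; aab->; aba->ba

  | baaaaaaab => baaaaaab => baaaaab => baaaab => baaab => baab => b
  | aababba => abba
  | ababba => babba
  | bbb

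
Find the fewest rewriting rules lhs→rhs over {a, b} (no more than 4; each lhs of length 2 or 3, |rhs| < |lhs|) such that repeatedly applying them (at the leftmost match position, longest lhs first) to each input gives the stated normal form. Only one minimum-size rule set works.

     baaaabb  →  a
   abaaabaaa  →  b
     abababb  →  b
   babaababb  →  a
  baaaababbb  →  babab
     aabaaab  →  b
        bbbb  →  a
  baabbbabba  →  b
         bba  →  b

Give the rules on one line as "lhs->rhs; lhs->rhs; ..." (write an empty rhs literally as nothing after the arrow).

aa->b; bb->a; bbb->b

  | baaaabb => bbaabb => aaabb => babb => baa => bb => a
  | abaaabaaa => abbabaaa => aaabaaa => babaaa => babba => baaa => bba => aa => b
  | abababb => ababaa => ababb => abaa => abb => aa => b
  | babaababb => babbbabb => bababb => babaa => babb => baa => bb => a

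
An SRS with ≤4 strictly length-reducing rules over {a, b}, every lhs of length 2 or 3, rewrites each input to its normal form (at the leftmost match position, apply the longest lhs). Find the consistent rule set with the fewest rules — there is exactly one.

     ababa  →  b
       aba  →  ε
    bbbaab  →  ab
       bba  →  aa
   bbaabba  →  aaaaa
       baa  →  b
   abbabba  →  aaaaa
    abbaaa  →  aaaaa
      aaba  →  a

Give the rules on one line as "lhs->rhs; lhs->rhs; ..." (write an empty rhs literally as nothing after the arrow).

  | ababa => ba => b
  | aba => ε
  | bbbaab => abaab => ab
  | bba => aa

aba->; ba->b; bb->a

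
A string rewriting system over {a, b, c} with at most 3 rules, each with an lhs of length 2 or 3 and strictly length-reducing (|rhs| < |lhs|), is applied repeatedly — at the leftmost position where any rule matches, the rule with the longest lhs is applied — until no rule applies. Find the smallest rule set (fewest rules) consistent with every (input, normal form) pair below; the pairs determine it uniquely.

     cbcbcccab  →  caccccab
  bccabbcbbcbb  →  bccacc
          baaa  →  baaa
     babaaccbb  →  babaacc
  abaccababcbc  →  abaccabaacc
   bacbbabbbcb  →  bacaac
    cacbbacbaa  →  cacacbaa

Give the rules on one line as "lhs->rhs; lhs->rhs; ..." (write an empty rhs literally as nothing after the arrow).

  | cbcbcccab => caccccab
  | bccabbcbbcbb => bccacbbcbb => bccaccbb => bccacc
  | baaa
  | babaaccbb => babaacc

bb->; bcb->ac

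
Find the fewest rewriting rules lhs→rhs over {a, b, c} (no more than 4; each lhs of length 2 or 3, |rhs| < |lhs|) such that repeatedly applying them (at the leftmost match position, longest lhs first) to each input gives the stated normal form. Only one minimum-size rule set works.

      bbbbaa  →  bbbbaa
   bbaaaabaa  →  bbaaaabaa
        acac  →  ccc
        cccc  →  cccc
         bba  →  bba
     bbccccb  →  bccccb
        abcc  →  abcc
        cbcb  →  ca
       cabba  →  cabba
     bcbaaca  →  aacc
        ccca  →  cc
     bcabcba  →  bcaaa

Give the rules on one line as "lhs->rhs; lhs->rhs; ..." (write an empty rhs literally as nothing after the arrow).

aca->cc; bbc->bc; bcb->a; cca->c

  | bbbbaa
  | bbaaaabaa
  | acac => ccc
  | cccc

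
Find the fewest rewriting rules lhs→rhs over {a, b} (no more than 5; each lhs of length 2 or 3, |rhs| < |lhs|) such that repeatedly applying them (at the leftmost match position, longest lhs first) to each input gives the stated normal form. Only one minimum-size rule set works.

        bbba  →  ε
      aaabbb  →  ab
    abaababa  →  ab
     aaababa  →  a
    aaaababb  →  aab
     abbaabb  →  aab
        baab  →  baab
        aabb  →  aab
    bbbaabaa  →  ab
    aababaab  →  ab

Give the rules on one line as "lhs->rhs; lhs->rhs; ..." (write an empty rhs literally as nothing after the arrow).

aaa->a; aba->ab; bb->b; bba->

  | bbba => bba => ε
  | aaabbb => abbb => abb => ab
  | abaababa => abababa => abbaba => aba => ab
  | aaababa => ababa => abba => a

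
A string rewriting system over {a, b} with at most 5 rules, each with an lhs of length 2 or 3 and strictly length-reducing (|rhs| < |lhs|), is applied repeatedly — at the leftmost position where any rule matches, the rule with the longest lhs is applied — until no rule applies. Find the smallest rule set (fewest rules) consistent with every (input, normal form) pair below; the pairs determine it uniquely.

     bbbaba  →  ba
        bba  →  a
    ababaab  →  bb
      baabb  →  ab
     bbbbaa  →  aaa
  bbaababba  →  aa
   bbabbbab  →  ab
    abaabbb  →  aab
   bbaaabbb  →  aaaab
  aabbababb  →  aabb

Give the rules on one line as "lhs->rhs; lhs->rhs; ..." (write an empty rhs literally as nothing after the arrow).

  | bbbaba => ababa => ba
  | bba => a
  | ababaab => baab => bb
  | baabb => bbb => ab

aba->; baa->b; bba->a; bbb->ab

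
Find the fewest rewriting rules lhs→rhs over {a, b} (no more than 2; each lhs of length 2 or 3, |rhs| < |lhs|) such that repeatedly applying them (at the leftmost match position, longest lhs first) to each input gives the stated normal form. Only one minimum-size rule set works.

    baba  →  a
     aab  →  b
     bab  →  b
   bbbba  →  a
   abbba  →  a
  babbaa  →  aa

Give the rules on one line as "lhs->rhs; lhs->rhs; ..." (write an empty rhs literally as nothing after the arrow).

  | baba => aba => ba => a
  | aab => ab => b
  | bab => ab => b
  | bbbba => bbba => bba => ba => a

ab->b; ba->a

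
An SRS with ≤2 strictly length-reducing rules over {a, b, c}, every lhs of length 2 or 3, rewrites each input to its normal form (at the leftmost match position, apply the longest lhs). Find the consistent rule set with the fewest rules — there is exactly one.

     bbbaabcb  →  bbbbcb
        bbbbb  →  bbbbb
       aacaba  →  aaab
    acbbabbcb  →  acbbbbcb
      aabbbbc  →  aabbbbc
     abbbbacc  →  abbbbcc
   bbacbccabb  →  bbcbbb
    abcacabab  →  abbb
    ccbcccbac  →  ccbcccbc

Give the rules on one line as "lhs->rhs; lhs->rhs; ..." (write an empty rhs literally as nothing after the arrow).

ba->b; ca->a

  | bbbaabcb => bbbabcb => bbbbcb
  | bbbbb
  | aacaba => aaaba => aaab
  | acbbabbcb => acbbbbcb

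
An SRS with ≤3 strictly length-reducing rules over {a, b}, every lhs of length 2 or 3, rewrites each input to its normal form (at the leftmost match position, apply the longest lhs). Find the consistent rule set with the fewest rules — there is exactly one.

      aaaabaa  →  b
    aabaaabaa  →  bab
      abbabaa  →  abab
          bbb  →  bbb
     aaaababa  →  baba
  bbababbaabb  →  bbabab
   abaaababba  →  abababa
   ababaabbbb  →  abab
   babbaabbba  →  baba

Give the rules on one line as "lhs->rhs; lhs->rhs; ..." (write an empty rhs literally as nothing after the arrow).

aa->; abb->ab

  | aaaabaa => aabaa => baa => b
  | aabaaabaa => baaabaa => babaa => bab
  | abbabaa => ababaa => abab
  | bbb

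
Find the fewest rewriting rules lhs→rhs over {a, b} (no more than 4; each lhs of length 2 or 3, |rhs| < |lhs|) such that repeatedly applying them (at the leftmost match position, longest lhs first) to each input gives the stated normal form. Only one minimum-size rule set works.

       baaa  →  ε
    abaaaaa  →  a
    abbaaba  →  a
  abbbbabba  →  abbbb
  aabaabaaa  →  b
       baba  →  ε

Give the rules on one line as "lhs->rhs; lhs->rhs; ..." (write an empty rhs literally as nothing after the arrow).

  | baaa => aa => ε
  | abaaaaa => aaaaa => baa => a
  | abbaaba => ababa => aba => a
  | abbbbabba => abbbbba => abbbb

aa->; aaa->b; ba->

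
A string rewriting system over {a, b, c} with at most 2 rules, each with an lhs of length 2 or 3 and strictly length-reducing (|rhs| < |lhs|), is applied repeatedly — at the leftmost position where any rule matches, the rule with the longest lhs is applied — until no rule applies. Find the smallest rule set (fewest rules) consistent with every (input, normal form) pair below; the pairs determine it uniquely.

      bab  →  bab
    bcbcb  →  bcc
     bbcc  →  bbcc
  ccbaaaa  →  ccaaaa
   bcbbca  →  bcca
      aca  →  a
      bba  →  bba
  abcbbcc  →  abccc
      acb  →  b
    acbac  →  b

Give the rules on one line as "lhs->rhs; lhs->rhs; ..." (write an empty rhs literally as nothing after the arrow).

  | bab
  | bcbcb => bccb => bcc
  | bbcc
  | ccbaaaa => ccaaaa

ac->; cb->c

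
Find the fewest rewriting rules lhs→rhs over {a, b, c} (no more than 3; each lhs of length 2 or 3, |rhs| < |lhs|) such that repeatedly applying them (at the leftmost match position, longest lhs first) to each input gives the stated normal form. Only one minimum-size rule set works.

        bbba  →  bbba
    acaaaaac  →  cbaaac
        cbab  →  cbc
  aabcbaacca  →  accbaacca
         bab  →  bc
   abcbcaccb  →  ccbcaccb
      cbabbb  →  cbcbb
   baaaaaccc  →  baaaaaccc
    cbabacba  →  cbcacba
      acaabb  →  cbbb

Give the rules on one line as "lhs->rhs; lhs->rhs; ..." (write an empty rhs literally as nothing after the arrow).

  | bbba
  | acaaaaac => abbaaac => cbaaac
  | cbab => cbc
  | aabcbaacca => accbaacca

ab->c; caa->bb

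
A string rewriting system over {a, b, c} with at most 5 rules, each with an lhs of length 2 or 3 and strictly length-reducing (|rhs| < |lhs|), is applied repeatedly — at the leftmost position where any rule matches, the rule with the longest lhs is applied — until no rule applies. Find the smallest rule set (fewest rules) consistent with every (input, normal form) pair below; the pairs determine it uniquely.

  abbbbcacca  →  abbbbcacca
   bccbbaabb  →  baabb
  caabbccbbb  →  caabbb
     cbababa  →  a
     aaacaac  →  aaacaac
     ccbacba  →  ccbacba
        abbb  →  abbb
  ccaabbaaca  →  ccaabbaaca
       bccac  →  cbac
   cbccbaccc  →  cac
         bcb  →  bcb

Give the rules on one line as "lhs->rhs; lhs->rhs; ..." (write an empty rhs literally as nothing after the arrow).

  | abbbbcacca
  | bccbbaabb => cbbbaabb => baabb
  | caabbccbbb => caabcbbbb => caabbb
  | cbababa => cbba => a

aba->; bcc->cb; cbb->; ccc->c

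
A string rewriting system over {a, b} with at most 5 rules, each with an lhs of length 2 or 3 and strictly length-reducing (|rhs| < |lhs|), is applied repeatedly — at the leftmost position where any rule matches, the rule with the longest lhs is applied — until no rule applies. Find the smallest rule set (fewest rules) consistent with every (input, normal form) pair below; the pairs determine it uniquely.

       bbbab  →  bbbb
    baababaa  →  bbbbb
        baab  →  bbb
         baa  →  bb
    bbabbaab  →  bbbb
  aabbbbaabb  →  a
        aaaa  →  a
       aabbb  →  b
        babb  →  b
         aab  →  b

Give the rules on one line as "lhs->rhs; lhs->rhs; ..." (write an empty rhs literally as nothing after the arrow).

aaa->; ab->b; abb->; baa->bb

  | bbbab => bbbb
  | baababaa => bbbabaa => bbbbaa => bbbbb
  | baab => bbb
  | baa => bb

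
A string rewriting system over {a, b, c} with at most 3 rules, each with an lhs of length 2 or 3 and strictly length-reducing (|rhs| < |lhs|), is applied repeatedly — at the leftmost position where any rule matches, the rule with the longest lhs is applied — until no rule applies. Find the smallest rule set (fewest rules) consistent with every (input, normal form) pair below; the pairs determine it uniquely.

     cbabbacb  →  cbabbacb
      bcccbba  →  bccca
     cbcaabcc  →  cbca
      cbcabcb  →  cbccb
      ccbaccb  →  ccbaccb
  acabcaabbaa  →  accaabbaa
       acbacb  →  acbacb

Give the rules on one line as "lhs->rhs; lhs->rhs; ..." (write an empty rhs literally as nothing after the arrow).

abc->c; cac->ca; cbb->c

  | cbabbacb
  | bcccbba => bccca
  | cbcaabcc => cbcacc => cbcac => cbca
  | cbcabcb => cbccb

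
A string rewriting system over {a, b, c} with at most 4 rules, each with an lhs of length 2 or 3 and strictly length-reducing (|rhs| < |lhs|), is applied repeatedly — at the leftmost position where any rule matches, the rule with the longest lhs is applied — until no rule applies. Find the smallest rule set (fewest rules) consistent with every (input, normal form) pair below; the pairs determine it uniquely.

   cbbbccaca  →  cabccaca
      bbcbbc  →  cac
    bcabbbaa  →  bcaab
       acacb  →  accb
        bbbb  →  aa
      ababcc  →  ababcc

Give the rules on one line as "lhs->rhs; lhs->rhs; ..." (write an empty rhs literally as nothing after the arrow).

  | cbbbccaca => cabccaca
  | bbcbbc => acbbc => cbbc => cac
  | bcabbbaa => bcaabaa => bcaab
  | acacb => accb

acb->cb; baa->b; bb->a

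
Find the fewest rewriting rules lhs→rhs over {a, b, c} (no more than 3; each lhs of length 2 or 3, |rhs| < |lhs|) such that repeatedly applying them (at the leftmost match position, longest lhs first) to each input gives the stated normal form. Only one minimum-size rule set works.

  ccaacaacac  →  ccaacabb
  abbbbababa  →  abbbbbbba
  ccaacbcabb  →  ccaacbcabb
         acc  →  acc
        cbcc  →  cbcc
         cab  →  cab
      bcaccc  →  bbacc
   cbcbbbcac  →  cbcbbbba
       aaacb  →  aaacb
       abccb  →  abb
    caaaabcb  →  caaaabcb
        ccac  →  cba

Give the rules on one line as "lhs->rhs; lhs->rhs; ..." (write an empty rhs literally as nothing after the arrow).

aba->bb; cac->ba; ccb->b

  | ccaacaacac => ccaacaaba => ccaacabb
  | abbbbababa => abbbbbbba
  | ccaacbcabb
  | acc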